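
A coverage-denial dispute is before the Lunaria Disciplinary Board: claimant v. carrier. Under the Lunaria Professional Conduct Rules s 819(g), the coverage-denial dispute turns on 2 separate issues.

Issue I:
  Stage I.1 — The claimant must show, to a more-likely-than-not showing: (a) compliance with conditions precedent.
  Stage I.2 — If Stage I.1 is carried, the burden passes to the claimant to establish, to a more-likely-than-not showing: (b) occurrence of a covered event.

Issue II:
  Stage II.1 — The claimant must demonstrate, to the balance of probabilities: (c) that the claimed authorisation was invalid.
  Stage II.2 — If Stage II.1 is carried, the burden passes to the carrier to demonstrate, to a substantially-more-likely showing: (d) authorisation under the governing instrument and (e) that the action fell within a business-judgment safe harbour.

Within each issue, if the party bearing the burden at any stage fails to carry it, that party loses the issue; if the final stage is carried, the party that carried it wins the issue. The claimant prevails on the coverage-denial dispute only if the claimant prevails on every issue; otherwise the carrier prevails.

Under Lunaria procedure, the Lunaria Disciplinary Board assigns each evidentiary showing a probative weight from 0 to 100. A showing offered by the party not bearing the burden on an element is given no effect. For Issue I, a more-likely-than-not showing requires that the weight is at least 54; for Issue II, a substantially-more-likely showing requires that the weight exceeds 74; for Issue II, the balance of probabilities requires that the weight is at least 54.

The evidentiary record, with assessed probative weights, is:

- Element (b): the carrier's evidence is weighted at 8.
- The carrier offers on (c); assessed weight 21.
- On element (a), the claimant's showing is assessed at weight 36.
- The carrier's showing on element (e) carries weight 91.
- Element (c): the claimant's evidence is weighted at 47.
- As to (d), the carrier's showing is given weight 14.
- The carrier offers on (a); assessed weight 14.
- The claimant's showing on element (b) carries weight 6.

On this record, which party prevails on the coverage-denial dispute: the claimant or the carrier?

— Issue I —
Stage I.1 (claimant, a more-likely-than-not showing, weight is at least 54): (a) 36 (carrier's 14 disregarded) < 54 — fails.
  The claimant does not carry Stage I.1.
The analysis ends at Stage I.1; the carrier prevails on this issue.
— Issue II —
Stage II.1 (claimant, the balance of probabilities, weight is at least 54): (c) 47 (carrier's 21 disregarded) < 54 — fails.
  The claimant does not carry Stage II.1.
The carrier prevails on this issue.
Per-issue: Issue I → carrier; Issue II → carrier. The claimant must prevail on every issue; overall, the carrier prevails.

carrier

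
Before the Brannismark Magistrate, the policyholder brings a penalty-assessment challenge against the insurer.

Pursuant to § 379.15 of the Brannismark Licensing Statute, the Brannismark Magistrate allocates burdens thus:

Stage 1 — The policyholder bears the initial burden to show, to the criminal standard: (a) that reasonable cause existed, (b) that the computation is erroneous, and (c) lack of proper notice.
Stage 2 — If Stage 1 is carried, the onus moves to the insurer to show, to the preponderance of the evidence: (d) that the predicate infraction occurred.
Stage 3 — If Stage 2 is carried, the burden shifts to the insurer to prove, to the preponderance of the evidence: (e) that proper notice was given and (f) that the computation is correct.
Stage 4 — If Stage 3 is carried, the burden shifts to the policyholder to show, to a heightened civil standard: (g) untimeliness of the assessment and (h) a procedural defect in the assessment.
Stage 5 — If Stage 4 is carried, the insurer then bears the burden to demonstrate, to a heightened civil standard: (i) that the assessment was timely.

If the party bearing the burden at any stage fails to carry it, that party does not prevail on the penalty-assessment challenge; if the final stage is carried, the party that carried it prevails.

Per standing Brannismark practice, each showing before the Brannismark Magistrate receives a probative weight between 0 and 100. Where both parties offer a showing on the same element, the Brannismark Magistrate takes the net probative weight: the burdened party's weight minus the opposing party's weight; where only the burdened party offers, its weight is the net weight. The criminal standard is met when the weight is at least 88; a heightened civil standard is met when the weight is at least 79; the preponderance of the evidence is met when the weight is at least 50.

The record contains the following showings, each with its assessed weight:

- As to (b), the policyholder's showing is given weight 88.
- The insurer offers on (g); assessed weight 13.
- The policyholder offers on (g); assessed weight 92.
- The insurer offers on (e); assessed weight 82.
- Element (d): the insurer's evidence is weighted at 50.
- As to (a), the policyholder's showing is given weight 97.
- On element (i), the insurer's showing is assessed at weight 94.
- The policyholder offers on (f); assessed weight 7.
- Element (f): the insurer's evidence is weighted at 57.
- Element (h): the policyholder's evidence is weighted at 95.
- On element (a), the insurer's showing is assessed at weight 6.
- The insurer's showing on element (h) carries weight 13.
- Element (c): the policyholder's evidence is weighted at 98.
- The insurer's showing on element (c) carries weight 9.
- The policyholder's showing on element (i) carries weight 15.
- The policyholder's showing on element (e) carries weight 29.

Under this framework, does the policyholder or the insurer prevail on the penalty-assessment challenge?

At Stage 1 the policyholder must meet the criminal standard (weight is at least 88): on (a) the weight is 97 less the opposing 6 gives net 91, which does reach 88, so (a) meets the standard; on (b) the weight is 88, ≥ 88, so (b) meets the standard; on (c) the weight is 98 less the opposing 9 gives net 89, ≥ 88, so (c) meets the standard.
  All elements met. The burden passes to the insurer.
At Stage 2 the insurer must meet the preponderance of the evidence (weight is at least 50): on (d) the weight is 50, which does reach 50, so (d) meets the standard.
  All elements met. The insurer retains the burden for Stage 3.
At Stage 3 the insurer must meet the preponderance of the evidence (weight is at least 50): on (e) the weight is 82 less the opposing 29 gives net 53, ≥ 50, so (e) meets the standard; on (f) the weight is 57 less the opposing 7 gives net 50, ≥ 50, so (f) meets the standard.
  Stage 3 is satisfied; the onus moves to the policyholder.
At Stage 4 the policyholder must meet a heightened civil standard (weight is at least 79): on (g) the weight is 92 less the opposing 13 gives net 79, which does reach 79, so (g) meets the standard; on (h) the weight is 95 less the opposing 13 gives net 82, which does reach 79, so (h) meets the standard.
  Stage 4 carried; the burden shifts to the insurer.
At Stage 5 the insurer must meet a heightened civil standard (weight is at least 79): on (i) the weight is 94 less the opposing 15 gives net 79, which does reach 79, so (i) meets the standard.
  All elements met at the final stage.
Every stage carried; the insurer prevails.

insurer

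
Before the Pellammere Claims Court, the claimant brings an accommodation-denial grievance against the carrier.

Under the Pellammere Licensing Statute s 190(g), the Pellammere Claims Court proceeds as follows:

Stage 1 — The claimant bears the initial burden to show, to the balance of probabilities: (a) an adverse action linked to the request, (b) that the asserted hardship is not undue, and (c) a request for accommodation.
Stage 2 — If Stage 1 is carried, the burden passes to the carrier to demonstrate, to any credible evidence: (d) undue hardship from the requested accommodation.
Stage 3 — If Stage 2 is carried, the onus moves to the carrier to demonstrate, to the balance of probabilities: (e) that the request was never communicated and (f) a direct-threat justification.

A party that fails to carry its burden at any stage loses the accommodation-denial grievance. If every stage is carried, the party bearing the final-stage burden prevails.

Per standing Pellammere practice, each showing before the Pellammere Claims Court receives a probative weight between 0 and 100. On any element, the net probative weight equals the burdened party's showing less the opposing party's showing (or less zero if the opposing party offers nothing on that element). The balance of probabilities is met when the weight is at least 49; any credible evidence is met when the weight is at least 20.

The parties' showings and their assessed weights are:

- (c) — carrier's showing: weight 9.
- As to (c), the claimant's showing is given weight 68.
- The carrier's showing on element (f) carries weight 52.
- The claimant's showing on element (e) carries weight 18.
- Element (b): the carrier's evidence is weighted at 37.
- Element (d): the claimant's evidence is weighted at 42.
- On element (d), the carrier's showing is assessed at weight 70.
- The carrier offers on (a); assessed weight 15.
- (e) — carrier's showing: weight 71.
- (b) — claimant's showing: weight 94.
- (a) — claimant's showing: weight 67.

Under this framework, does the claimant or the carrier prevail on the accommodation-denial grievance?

Stage 1 — burden on claimant; standard: the balance of probabilities (weight is at least 49).
    (a): 67 − 15 = 52 ≥ 49 [met]
    (b): 94 − 37 = 57 ≥ 49 [met]
    (c): 68 − 9 = 59 ≥ 49 [met]
  All elements met. The burden passes to the carrier.
Stage 2 — burden on carrier; standard: any credible evidence (weight is at least 20).
    (d): 70 − 42 = 28 ≥ 20 [met]
  All elements met. The carrier retains the burden for Stage 3.
Stage 3 — burden on carrier; standard: the balance of probabilities (weight is at least 49).
    (e): 71 − 18 = 53 ≥ 49 [met]
    (f): 52 ≥ 49 [met]
  The carrier carries the last stage.
All stages carried — the carrier prevails.

carrier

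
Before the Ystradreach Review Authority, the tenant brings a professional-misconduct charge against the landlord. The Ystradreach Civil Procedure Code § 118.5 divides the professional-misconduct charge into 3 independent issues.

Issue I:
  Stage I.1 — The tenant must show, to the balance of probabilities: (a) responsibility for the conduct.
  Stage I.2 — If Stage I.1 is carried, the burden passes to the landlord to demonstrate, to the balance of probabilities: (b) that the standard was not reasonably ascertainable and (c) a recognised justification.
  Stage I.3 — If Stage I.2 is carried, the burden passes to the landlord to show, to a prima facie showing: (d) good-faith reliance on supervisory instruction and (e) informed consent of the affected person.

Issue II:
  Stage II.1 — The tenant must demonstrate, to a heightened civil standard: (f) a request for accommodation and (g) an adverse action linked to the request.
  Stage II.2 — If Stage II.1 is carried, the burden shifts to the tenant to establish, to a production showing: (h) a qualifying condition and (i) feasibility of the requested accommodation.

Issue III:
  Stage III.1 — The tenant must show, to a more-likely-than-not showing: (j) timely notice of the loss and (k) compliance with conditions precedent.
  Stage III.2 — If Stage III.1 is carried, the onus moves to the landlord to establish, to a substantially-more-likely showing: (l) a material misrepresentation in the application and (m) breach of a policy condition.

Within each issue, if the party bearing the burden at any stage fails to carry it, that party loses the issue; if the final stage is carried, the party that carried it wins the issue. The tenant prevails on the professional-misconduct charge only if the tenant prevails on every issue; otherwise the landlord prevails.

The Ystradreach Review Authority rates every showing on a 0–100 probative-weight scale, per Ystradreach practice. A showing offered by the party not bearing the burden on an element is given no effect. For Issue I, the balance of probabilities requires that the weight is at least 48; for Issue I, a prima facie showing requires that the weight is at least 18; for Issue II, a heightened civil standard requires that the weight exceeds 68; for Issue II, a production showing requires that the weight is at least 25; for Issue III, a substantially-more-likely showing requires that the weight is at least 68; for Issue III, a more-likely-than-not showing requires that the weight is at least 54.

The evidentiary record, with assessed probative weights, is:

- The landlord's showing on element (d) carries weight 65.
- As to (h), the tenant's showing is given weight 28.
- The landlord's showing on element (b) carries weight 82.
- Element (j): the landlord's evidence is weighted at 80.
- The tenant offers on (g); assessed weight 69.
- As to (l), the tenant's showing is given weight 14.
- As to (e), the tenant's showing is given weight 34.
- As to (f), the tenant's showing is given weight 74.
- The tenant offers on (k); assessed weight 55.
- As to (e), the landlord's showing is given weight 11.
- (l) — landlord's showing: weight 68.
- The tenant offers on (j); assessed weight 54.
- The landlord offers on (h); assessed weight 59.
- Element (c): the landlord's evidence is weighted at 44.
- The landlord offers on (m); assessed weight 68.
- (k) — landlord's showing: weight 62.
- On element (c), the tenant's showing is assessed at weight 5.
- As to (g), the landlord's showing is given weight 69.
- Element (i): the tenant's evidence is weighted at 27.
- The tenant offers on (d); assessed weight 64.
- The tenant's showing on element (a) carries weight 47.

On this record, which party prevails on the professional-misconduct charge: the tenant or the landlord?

landlord

— Issue I —
Stage I.1 (tenant, the balance of probabilities, weight is at least 48): (a) 47 < 48 — fails.
  Not every element is met, so the tenant fails to carry Stage I.1.
So the landlord prevails on this issue.
— Issue II —
Stage II.1 (tenant, a heightened civil standard, weight exceeds 68): (f) 74 > 68 — meets; (g) 69 (landlord's 69 disregarded) > 68 — meets.
  Stage II.1 carried; the burden remains with the tenant.
Stage II.2 (tenant, a production showing, weight is at least 25): (h) 28 (landlord's 59 disregarded) ≥ 25 — meets; (i) 27 ≥ 25 — meets.
  All elements met at the final stage.
All stages carried — the tenant prevails on this issue.
— Issue III —
Stage III.1 — burden on tenant; standard: a more-likely-than-not showing (weight is at least 54).
    (j): 54 (landlord's 80 disregarded) ≥ 54 [met]
    (k): 55 (landlord's 62 disregarded) ≥ 54 [met]
  The tenant carries Stage III.1; the landlord now bears the burden.
Stage III.2 — burden on landlord; standard: a substantially-more-likely showing (weight is at least 68).
    (l): 68 (tenant's 14 disregarded) ≥ 68 [met]
    (m): 68 ≥ 68 [met]
  Stage III.2 carried; the final stage is satisfied.
All stages carried — the landlord prevails on this issue.
Per-issue: Issue I → landlord; Issue II → tenant; Issue III → landlord. The tenant must prevail on every issue; overall, the landlord prevails.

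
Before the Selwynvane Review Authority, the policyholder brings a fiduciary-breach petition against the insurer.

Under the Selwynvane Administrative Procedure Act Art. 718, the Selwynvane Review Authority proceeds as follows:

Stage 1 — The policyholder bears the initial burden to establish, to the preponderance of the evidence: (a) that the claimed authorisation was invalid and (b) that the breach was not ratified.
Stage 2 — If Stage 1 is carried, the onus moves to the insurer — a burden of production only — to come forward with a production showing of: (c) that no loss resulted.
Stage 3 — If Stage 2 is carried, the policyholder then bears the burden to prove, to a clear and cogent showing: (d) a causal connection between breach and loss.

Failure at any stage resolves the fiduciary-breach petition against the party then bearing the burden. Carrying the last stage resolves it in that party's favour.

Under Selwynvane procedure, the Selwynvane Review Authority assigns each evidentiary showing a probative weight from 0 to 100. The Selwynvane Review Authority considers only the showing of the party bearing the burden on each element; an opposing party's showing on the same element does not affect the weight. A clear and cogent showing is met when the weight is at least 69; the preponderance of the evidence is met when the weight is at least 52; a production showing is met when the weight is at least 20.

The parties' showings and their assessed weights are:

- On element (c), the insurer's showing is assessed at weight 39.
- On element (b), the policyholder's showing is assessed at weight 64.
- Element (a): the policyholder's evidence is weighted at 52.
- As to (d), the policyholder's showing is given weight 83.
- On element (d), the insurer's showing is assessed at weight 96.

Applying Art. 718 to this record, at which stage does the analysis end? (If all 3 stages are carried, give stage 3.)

stage 3

Stage 1 (policyholder, the preponderance of the evidence, weight is at least 52): (a) 52 ≥ 52 — meets; (b) 64 ≥ 52 — meets.
  Stage 1 carried; the burden shifts to the insurer.
Stage 2 (insurer, a production showing, weight is at least 20): (c) 39 ≥ 20 — meets.
  All elements met. The burden passes to the policyholder.
Stage 3 (policyholder, a clear and cogent showing, weight is at least 69): (d) 83 (insurer's 96 disregarded) ≥ 69 — meets.
  All elements met at the final stage.
All stages carried — the policyholder prevails.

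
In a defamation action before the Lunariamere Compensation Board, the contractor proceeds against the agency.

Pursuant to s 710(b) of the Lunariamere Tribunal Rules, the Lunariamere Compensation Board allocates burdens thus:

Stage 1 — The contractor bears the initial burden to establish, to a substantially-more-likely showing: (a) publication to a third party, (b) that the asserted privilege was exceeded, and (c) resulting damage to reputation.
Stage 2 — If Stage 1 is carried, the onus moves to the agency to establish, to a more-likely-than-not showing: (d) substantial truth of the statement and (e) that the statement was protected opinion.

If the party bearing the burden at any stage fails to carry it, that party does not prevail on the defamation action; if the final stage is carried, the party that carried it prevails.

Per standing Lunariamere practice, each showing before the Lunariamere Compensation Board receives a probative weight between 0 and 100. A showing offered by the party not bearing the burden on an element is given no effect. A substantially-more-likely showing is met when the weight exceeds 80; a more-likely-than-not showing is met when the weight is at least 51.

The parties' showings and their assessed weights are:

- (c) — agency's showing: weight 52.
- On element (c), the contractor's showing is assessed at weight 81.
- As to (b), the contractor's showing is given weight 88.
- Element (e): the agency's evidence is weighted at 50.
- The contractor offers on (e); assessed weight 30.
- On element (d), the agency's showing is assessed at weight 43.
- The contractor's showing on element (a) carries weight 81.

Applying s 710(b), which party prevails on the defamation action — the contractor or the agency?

Stage 1 — burden on contractor; standard: a substantially-more-likely showing (weight exceeds 80).
    (a): 81 > 80 [met]
    (b): 88 > 80 [met]
    (c): 81 (agency's 52 disregarded) > 80 [met]
  All elements met. The burden passes to the agency.
Stage 2 — burden on agency; standard: a more-likely-than-not showing (weight is at least 51).
    (d): 43 < 51 [not met]
    (e): 50 (contractor's 30 disregarded) < 51 [not met]
  Not every element is met, so the agency fails to carry Stage 2.
So the contractor prevails.

contractor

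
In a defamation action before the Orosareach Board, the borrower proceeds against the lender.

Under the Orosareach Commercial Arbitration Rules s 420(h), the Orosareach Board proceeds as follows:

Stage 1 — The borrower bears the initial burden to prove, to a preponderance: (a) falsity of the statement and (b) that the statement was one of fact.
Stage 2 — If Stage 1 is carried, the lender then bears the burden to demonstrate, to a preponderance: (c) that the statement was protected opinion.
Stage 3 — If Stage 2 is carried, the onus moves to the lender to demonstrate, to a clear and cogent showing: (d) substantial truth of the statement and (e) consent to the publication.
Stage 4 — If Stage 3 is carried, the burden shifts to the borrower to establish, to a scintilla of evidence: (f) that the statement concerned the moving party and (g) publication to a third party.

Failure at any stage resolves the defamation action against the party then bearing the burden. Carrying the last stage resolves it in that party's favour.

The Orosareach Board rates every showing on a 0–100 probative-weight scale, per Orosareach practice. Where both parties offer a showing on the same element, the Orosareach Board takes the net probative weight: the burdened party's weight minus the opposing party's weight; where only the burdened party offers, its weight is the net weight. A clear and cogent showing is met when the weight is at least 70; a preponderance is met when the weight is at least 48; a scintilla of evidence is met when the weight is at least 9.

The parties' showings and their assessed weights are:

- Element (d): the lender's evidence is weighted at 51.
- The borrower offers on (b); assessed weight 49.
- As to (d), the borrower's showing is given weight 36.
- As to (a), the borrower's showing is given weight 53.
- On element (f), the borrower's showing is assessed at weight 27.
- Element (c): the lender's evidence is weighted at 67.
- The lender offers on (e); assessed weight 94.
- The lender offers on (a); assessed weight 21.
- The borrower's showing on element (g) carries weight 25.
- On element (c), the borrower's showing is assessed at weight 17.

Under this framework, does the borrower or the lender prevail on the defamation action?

lender

Stage 1 (borrower, a preponderance, weight is at least 48): (a) net 53−21=32 < 48 — fails; (b) 49 ≥ 48 — meets.
  Not every element is met, so the borrower fails to carry Stage 1.
The lender prevails.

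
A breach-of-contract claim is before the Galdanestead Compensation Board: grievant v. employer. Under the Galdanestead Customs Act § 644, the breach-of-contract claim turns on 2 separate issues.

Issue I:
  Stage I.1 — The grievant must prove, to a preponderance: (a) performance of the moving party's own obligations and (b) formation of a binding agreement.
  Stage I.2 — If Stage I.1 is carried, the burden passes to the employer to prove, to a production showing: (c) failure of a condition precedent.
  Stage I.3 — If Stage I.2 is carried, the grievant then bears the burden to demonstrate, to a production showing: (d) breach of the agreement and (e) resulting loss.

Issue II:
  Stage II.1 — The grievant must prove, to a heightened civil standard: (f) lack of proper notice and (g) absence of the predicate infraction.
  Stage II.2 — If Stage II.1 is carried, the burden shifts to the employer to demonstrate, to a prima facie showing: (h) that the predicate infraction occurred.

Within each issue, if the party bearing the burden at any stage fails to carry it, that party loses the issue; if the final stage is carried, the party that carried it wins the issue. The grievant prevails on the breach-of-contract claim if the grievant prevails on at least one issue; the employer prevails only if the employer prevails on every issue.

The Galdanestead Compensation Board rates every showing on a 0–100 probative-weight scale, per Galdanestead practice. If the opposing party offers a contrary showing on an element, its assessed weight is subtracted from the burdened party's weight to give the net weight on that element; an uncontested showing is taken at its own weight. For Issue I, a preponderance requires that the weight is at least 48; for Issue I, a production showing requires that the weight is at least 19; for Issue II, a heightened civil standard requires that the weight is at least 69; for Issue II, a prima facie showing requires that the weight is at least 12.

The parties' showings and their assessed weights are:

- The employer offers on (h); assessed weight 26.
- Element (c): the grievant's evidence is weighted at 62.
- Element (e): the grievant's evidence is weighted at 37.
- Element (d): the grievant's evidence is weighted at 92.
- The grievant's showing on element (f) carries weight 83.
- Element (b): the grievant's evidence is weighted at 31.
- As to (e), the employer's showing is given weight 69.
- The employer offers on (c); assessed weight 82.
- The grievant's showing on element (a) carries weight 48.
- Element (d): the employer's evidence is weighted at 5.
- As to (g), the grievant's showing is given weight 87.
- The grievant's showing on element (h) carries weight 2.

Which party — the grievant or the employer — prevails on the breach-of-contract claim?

— Issue I —
Stage I.1 — burden on grievant; standard: a preponderance (weight is at least 48).
    (a): 48 ≥ 48 [met]
    (b): 31 < 48 [not met]
  Not every element is met, so the grievant fails to carry Stage I.1.
So the employer prevails on this issue.
— Issue II —
Stage II.1 — burden on grievant; standard: a heightened civil standard (weight is at least 69).
    (f): 83 ≥ 69 [met]
    (g): 87 ≥ 69 [met]
  All elements met. The burden passes to the employer.
Stage II.2 — burden on employer; standard: a prima facie showing (weight is at least 12).
    (h): 26 − 2 = 24 ≥ 12 [met]
  The employer carries the last stage.
Every stage carried; the employer prevails on this issue.
Per-issue: Issue I → employer; Issue II → employer. The grievant must prevail on at least one issue; overall, the employer prevails.

employer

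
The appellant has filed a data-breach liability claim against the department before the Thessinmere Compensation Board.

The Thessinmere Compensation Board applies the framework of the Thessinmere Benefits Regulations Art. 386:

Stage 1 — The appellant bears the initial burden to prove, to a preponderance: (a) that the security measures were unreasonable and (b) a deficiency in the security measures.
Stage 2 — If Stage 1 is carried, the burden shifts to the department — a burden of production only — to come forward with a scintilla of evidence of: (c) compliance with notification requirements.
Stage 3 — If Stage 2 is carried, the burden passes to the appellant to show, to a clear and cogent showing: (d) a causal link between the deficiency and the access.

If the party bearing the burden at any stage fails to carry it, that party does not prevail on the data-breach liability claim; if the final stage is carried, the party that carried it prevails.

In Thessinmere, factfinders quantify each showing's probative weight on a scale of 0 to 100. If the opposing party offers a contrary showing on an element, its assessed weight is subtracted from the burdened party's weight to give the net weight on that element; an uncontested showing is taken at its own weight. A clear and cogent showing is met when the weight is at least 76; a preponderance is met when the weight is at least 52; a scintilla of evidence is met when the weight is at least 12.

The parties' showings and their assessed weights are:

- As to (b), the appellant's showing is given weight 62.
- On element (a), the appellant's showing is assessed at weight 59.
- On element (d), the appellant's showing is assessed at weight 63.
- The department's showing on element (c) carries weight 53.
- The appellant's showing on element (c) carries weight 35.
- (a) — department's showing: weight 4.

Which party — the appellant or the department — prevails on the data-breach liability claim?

Stage 1 — burden on appellant; standard: a preponderance (weight is at least 52).
    (a): 59 − 4 = 55 ≥ 52 [met]
    (b): 62 ≥ 52 [met]
  Stage 1 carried; the burden shifts to the department.
Stage 2 — burden on department; standard: a scintilla of evidence (weight is at least 12).
    (c): 53 − 35 = 18 ≥ 12 [met]
  All elements met. The burden passes to the appellant.
Stage 3 — burden on appellant; standard: a clear and cogent showing (weight is at least 76).
    (d): 63 < 76 [not met]
  Stage 3 not carried; the appellant fails its burden.
The analysis ends at Stage 3; the department prevails.

department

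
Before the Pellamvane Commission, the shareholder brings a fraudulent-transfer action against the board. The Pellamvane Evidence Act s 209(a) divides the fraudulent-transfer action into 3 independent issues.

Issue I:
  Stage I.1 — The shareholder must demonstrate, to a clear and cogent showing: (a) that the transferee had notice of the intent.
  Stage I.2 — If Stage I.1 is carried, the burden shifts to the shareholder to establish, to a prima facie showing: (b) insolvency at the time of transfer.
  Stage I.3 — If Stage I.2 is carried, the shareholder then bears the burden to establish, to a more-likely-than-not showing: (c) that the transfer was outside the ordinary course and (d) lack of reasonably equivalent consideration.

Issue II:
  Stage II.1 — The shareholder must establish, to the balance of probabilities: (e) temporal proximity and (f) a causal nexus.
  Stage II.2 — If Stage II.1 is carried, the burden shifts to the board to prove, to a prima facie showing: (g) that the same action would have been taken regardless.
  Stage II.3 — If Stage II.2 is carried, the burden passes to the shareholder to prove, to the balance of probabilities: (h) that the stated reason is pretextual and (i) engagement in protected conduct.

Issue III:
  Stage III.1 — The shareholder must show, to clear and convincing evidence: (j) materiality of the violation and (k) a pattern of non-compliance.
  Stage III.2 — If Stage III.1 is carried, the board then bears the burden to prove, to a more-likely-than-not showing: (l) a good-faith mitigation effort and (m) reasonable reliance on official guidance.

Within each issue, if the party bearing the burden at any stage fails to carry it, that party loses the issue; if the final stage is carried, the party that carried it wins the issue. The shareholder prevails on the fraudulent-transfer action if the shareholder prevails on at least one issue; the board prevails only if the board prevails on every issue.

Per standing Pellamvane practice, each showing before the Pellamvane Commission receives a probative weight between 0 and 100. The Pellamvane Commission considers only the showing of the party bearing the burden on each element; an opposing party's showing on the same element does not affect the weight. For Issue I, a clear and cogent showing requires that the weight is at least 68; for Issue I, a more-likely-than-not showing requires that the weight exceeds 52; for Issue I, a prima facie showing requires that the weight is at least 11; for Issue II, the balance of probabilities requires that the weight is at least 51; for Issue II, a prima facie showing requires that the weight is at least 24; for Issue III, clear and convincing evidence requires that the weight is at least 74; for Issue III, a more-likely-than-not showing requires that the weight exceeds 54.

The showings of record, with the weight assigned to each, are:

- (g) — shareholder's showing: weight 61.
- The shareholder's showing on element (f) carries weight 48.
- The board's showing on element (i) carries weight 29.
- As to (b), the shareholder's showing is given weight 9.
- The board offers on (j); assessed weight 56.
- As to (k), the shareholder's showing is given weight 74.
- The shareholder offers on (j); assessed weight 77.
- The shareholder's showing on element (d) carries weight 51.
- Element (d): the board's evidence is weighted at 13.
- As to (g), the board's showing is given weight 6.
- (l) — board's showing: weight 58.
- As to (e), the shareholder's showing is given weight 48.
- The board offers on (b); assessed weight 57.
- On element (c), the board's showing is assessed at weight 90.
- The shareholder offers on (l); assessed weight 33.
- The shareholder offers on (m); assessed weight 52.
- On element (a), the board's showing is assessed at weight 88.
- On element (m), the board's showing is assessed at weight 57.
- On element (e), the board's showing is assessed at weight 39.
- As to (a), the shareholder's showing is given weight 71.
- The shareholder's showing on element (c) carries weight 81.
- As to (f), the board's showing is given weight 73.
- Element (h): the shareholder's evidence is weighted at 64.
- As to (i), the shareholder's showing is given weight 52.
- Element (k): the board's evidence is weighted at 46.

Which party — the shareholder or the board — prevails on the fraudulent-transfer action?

— Issue I —
Stage I.1 — burden on shareholder; standard: a clear and cogent showing (weight is at least 68).
    (a): 71 (board's 88 disregarded) ≥ 68 [met]
  Stage I.1 is satisfied; the shareholder continues to bear the burden.
Stage I.2 — burden on shareholder; standard: a prima facie showing (weight is at least 11).
    (b): 9 (board's 57 disregarded) < 11 [not met]
  The shareholder does not carry Stage I.2.
The board prevails on this issue.
— Issue II —
Stage II.1 (shareholder, the balance of probabilities, weight is at least 51): (e) 48 (board's 39 disregarded) < 51 — fails; (f) 48 (board's 73 disregarded) < 51 — fails.
  The shareholder does not carry Stage II.1.
So the board prevails on this issue.
— Issue III —
Stage III.1 (shareholder, clear and convincing evidence, weight is at least 74): (j) 77 (board's 56 disregarded) ≥ 74 — meets; (k) 74 (board's 46 disregarded) ≥ 74 — meets.
  Stage III.1 is satisfied; the onus moves to the board.
Stage III.2 (board, a more-likely-than-not showing, weight exceeds 54): (l) 58 (shareholder's 33 disregarded) > 54 — meets; (m) 57 (shareholder's 52 disregarded) > 54 — meets.
  The board carries the last stage.
Every stage carried; the board prevails on this issue.
Per-issue: Issue I → board; Issue II → board; Issue III → board. The shareholder must prevail on at least one issue; overall, the board prevails.

board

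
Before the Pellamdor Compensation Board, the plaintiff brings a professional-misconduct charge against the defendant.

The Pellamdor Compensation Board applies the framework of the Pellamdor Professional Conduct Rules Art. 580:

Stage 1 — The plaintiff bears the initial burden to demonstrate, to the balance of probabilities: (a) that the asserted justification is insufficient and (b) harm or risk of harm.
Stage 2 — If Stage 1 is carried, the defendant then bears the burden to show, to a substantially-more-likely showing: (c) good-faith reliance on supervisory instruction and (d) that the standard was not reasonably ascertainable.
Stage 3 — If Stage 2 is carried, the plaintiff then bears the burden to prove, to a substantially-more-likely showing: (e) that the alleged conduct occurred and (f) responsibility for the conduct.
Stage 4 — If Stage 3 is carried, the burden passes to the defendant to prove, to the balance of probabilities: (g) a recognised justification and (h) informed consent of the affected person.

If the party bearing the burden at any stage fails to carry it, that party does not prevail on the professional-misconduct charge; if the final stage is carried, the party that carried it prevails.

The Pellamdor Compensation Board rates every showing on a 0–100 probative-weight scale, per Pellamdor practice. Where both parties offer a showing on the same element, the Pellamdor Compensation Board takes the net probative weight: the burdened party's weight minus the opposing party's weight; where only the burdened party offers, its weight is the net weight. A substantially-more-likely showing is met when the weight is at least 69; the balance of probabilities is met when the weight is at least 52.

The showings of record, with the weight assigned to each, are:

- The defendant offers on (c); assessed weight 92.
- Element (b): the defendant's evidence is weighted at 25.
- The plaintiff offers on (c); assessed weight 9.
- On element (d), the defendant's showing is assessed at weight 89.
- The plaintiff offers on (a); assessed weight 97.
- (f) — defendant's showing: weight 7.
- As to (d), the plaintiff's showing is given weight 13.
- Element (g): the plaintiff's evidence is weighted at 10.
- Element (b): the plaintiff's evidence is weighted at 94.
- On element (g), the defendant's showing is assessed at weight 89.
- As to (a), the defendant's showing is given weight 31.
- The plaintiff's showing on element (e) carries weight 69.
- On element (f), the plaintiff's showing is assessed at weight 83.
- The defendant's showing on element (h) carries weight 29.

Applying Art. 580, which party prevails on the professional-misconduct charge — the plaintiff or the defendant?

plaintiff

Stage 1 (plaintiff, the balance of probabilities, weight is at least 52): (a) net 97−31=66 ≥ 52 — meets; (b) net 94−25=69 ≥ 52 — meets.
  All elements met. The burden passes to the defendant.
Stage 2 (defendant, a substantially-more-likely showing, weight is at least 69): (c) net 92−9=83 ≥ 69 — meets; (d) net 89−13=76 ≥ 69 — meets.
  The defendant carries Stage 2; the plaintiff now bears the burden.
Stage 3 (plaintiff, a substantially-more-likely showing, weight is at least 69): (e) 69 ≥ 69 — meets; (f) net 83−7=76 ≥ 69 — meets.
  The plaintiff carries Stage 3; the defendant now bears the burden.
Stage 4 (defendant, the balance of probabilities, weight is at least 52): (g) net 89−10=79 ≥ 52 — meets; (h) 29 < 52 — fails.
  Not every element is met, so the defendant fails to carry Stage 4.
The plaintiff prevails.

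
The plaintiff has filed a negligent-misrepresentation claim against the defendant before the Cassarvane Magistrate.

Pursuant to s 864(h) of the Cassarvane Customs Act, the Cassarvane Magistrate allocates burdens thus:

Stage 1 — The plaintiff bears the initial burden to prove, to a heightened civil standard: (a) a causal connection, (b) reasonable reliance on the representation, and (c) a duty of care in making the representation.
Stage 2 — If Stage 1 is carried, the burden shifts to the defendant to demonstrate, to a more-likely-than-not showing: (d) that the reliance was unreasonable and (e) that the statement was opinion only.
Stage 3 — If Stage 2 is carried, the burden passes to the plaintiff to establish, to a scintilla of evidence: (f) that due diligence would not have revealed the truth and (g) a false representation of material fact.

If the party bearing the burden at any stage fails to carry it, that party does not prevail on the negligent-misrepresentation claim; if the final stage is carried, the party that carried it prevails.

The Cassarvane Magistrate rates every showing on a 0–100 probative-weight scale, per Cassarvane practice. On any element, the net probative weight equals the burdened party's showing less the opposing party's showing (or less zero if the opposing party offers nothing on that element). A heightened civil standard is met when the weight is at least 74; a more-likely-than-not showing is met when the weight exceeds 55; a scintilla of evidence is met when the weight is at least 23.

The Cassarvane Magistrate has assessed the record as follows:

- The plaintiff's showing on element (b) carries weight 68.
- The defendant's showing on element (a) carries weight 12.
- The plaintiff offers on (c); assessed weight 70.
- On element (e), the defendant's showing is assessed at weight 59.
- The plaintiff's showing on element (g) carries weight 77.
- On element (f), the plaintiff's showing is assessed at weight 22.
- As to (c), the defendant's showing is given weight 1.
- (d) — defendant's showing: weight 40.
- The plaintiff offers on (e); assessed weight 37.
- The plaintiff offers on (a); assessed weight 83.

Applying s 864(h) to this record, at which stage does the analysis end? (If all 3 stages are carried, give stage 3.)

stage 1

At Stage 1 the plaintiff must meet a heightened civil standard (weight is at least 74): on (a) the weight is 83 less the opposing 12 gives net 71, < 74, so (a) does not meet the standard; on (b) the weight is 68, which does not reach 74, so (b) does not meet the standard; on (c) the weight is 70 less the opposing 1 gives net 69, < 74, so (c) does not meet the standard.
  Stage 1 not carried; the plaintiff fails its burden.
So the defendant prevails.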